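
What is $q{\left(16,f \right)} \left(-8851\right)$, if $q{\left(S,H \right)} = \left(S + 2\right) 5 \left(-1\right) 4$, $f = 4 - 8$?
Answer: $3186360$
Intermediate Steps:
$f = -4$
$q{\left(S,H \right)} = -40 - 20 S$ ($q{\left(S,H \right)} = \left(2 + S\right) 5 \left(-1\right) 4 = \left(10 + 5 S\right) \left(-1\right) 4 = \left(-10 - 5 S\right) 4 = -40 - 20 S$)
$q{\left(16,f \right)} \left(-8851\right) = \left(-40 - 320\right) \left(-8851\right) = \left(-360\right) \left(-8851\right) = 3186360$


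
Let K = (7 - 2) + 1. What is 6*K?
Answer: 36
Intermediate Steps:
K = 6 (K = 5 + 1 = 6)
6*K = 6*6 = 36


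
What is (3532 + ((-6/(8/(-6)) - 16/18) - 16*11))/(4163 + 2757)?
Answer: 60473/124560 ≈ 0.48549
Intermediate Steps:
(3532 + ((-6/(8/(-6)) - 16/18) - 16*11))/(4163 + 2757) = (3532 + ((-6/(8*(-⅙)) - 16*1/18) - 176))/6920 = (3532 + ((-6/(-4/3) - 8/9) - 176))*(1/6920) = (3532 + ((-6*(-¾) - 8/9) - 176))*(1/6920) = (3532 + ((9/2 - 8/9) - 176))*(1/6920) = (3532 + (65/18 - 176))*(1/6920) = (3532 - 3103/18)*(1/6920) = (60473/18)*(1/6920) = 60473/124560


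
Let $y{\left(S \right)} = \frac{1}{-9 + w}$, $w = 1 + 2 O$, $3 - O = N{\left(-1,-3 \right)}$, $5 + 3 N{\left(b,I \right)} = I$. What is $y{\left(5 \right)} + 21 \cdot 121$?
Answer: $\frac{25413}{10} \approx 2541.3$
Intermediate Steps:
$N{\left(b,I \right)} = - \frac{5}{3} + \frac{I}{3}$
$O = \frac{17}{3}$ ($O = 3 - \left(- \frac{5}{3} + \frac{1}{3} \left(-3\right)\right) = 3 - \left(- \frac{5}{3} - 1\right) = 3 - - \frac{8}{3} = 3 + \frac{8}{3} = \frac{17}{3} \approx 5.6667$)
$w = \frac{37}{3}$ ($w = 1 + 2 \cdot \frac{17}{3} = 1 + \frac{34}{3} = \frac{37}{3} \approx 12.333$)
$y{\left(S \right)} = \frac{3}{10}$ ($y{\left(S \right)} = \frac{1}{-9 + \frac{37}{3}} = \frac{1}{\frac{10}{3}} = \frac{3}{10}$)
$y{\left(5 \right)} + 21 \cdot 121 = \frac{3}{10} + 21 \cdot 121 = \frac{3}{10} + 2541 = \frac{25413}{10}$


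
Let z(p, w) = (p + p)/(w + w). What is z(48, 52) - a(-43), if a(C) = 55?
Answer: -703/13 ≈ -54.077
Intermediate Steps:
z(p, w) = p/w (z(p, w) = (2*p)/((2*w)) = (2*p)*(1/(2*w)) = p/w)
z(48, 52) - a(-43) = 48/52 - 1*55 = 48*(1/52) - 55 = 12/13 - 55 = -703/13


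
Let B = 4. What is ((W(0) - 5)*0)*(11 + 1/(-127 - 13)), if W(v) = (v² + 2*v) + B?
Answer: 0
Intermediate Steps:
W(v) = 4 + v² + 2*v (W(v) = (v² + 2*v) + 4 = 4 + v² + 2*v)
((W(0) - 5)*0)*(11 + 1/(-127 - 13)) = (((4 + 0² + 2*0) - 5)*0)*(11 + 1/(-127 - 13)) = (((4 + 0 + 0) - 5)*0)*(11 + 1/(-140)) = ((4 - 5)*0)*(11 - 1/140) = -1*0*(1539/140) = 0*(1539/140) = 0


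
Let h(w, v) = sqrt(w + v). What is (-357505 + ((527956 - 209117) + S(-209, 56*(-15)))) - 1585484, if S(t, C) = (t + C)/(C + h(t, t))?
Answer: -573339126770/353009 + 1049*I*sqrt(418)/706018 ≈ -1.6241e+6 + 0.030377*I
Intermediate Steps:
h(w, v) = sqrt(v + w)
S(t, C) = (C + t)/(C + sqrt(2)*sqrt(t)) (S(t, C) = (t + C)/(C + sqrt(t + t)) = (C + t)/(C + sqrt(2*t)) = (C + t)/(C + sqrt(2)*sqrt(t)))
(-357505 + ((527956 - 209117) + S(-209, 56*(-15)))) - 1585484 = (-357505 + ((527956 - 209117) + (56*(-15) - 209)/(56*(-15) + sqrt(2)*sqrt(-209)))) - 1585484 = (-357505 + (318839 + (-840 - 209)/(-840 + sqrt(2)*(I*sqrt(209))))) - 1585484 = (-357505 + (318839 - 1049/(-840 + I*sqrt(418)))) - 1585484 = (-38666 - 1049/(-840 + I*sqrt(418))) - 1585484 = -1624150 - 1049/(-840 + I*sqrt(418))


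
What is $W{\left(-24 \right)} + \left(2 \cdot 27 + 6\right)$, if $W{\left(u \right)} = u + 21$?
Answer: $57$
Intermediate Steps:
$W{\left(u \right)} = 21 + u$
$W{\left(-24 \right)} + \left(2 \cdot 27 + 6\right) = \left(21 - 24\right) + \left(2 \cdot 27 + 6\right) = -3 + \left(54 + 6\right) = -3 + 60 = 57$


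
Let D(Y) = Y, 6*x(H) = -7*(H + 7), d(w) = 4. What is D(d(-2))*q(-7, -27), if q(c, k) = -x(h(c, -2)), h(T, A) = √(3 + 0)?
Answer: 98/3 + 14*√3/3 ≈ 40.750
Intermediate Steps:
h(T, A) = √3
x(H) = -49/6 - 7*H/6 (x(H) = (-7*(H + 7))/6 = (-7*(7 + H))/6 = (-49 - 7*H)/6 = -49/6 - 7*H/6)
q(c, k) = 49/6 + 7*√3/6 (q(c, k) = -(-49/6 - 7*√3/6) = 49/6 + 7*√3/6)
D(d(-2))*q(-7, -27) = 4*(49/6 + 7*√3/6) = 98/3 + 14*√3/3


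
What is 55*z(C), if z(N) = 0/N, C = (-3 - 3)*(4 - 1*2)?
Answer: 0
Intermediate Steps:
C = -12 (C = -6*(4 - 2) = -6*2 = -12)
z(N) = 0
55*z(C) = 55*0 = 0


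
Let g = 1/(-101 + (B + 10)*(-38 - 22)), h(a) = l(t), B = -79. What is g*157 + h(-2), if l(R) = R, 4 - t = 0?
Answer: 16313/4039 ≈ 4.0389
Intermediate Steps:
t = 4 (t = 4 - 1*0 = 4 + 0 = 4)
h(a) = 4
g = 1/4039 (g = 1/(-101 + (-79 + 10)*(-38 - 22)) = 1/(-101 - 69*(-60)) = 1/(-101 + 4140) = 1/4039 ≈ 0.00024759)
g*157 + h(-2) = (1/4039)*157 + 4 = 157/4039 + 4 = 16313/4039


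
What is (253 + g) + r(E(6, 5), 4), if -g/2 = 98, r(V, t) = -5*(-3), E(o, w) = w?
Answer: 72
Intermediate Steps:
r(V, t) = 15
g = -196 (g = -2*98 = -196)
(253 + g) + r(E(6, 5), 4) = (253 - 196) + 15 = 57 + 15 = 72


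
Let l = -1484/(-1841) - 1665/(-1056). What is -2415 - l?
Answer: -223791629/92576 ≈ -2417.4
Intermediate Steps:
l = 220589/92576 (l = -1484*(-1/1841) - 1665*(-1/1056) = 212/263 + 555/352 = 220589/92576 ≈ 2.3828)
-2415 - l = -2415 - 1*220589/92576 = -2415 - 220589/92576 = -223791629/92576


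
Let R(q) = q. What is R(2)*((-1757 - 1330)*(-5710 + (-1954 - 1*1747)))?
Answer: 58103514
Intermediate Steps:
R(2)*((-1757 - 1330)*(-5710 + (-1954 - 1*1747))) = 2*((-1757 - 1330)*(-5710 + (-1954 - 1*1747))) = 2*(-3087*(-5710 + (-1954 - 1747))) = 2*(-3087*(-5710 - 3701)) = 2*(-3087*(-9411)) = 2*29051757 = 58103514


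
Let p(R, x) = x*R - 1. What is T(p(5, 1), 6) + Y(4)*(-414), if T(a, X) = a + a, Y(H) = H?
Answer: -1648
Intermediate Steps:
p(R, x) = -1 + R*x (p(R, x) = R*x - 1 = -1 + R*x)
T(a, X) = 2*a
T(p(5, 1), 6) + Y(4)*(-414) = 2*(-1 + 5*1) + 4*(-414) = 2*(-1 + 5) - 1656 = 2*4 - 1656 = 8 - 1656 = -1648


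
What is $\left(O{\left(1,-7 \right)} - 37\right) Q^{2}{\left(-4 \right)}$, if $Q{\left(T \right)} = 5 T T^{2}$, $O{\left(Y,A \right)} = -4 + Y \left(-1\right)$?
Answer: $-4300800$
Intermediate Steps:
$O{\left(Y,A \right)} = -4 - Y$
$Q{\left(T \right)} = 5 T^{3}$
$\left(O{\left(1,-7 \right)} - 37\right) Q^{2}{\left(-4 \right)} = \left(\left(-4 - 1\right) - 37\right) \left(5 \left(-4\right)^{3}\right)^{2} = \left(\left(-4 - 1\right) - 37\right) \left(5 \left(-64\right)\right)^{2} = \left(-5 - 37\right) \left(-320\right)^{2} = \left(-42\right) 102400 = -4300800$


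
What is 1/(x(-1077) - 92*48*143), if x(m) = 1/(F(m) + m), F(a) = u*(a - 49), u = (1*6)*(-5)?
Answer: -32703/20651552063 ≈ -1.5836e-6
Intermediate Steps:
u = -30 (u = 6*(-5) = -30)
F(a) = 1470 - 30*a (F(a) = -30*(a - 49) = -30*(-49 + a) = 1470 - 30*a)
x(m) = 1/(1470 - 29*m) (x(m) = 1/((1470 - 30*m) + m) = 1/(1470 - 29*m))
1/(x(-1077) - 92*48*143) = 1/(1/(1470 - 29*(-1077)) - 92*48*143) = 1/(1/(1470 + 31233) - 4416*143) = 1/(1/32703 - 631488) = 1/(-20651552063/32703) = -32703/20651552063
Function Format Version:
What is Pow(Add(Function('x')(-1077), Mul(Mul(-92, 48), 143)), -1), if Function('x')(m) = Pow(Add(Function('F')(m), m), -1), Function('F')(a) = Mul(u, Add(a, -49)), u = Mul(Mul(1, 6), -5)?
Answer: Rational(-32703, 20651552063) ≈ -1.5836e-6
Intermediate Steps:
u = -30 (u = Mul(6, -5) = -30)
Function('F')(a) = Add(1470, Mul(-30, a)) (Function('F')(a) = Mul(-30, Add(a, -49)) = Mul(-30, Add(-49, a)) = Add(1470, Mul(-30, a)))
Function('x')(m) = Pow(Add(1470, Mul(-29, m)), -1) (Function('x')(m) = Pow(Add(Add(1470, Mul(-30, m)), m), -1) = Pow(Add(1470, Mul(-29, m)), -1))
Pow(Add(Function('x')(-1077), Mul(Mul(-92, 48), 143)), -1) = Pow(Add(Pow(Add(1470, Mul(-29, -1077)), -1), Mul(Mul(-92, 48), 143)), -1) = Pow(Add(Pow(Add(1470, 31233), -1), Mul(-4416, 143)), -1) = Pow(Add(Pow(32703, -1), -631488), -1) = Pow(Add(Rational(1, 32703), -631488), -1) = Pow(Rational(-20651552063, 32703), -1) = Rational(-32703, 20651552063)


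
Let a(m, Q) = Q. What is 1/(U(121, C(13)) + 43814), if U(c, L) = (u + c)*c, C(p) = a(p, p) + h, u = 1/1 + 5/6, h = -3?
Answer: 6/352061 ≈ 1.7043e-5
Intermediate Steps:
u = 11/6 (u = 1*1 + 5*(1/6) = 1 + 5/6 = 11/6 ≈ 1.8333)
C(p) = -3 + p (C(p) = p - 3 = -3 + p)
U(c, L) = c*(11/6 + c) (U(c, L) = (11/6 + c)*c = c*(11/6 + c))
1/(U(121, C(13)) + 43814) = 1/((1/6)*121*(11 + 6*121) + 43814) = 1/((1/6)*121*(11 + 726) + 43814) = 1/((1/6)*121*737 + 43814) = 1/(89177/6 + 43814) = 1/(352061/6) = 6/352061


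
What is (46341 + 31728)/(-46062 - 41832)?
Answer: -26023/29298 ≈ -0.88822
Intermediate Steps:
(46341 + 31728)/(-46062 - 41832) = 78069/(-87894) = 78069*(-1/87894) = -26023/29298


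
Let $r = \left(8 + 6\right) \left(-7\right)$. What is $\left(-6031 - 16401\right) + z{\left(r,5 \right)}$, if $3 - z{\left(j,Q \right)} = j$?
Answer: $-22331$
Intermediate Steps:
$r = -98$ ($r = 14 \left(-7\right) = -98$)
$z{\left(j,Q \right)} = 3 - j$
$\left(-6031 - 16401\right) + z{\left(r,5 \right)} = \left(-6031 - 16401\right) + \left(3 - -98\right) = \left(-6031 - 16401\right) + \left(3 + 98\right) = -22432 + 101 = -22331$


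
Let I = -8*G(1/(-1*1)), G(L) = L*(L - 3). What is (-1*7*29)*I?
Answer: 6496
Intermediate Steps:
G(L) = L*(-3 + L)
I = -32 (I = -8*(-3 + 1/(-1*1))/((-1*1)) = -8*(-3 + 1/(-1))/(-1) = -(-8)*(-3 - 1) = -(-8)*(-4) = -8*4 = -32)
(-1*7*29)*I = (-1*7*29)*(-32) = -7*29*(-32) = -203*(-32) = 6496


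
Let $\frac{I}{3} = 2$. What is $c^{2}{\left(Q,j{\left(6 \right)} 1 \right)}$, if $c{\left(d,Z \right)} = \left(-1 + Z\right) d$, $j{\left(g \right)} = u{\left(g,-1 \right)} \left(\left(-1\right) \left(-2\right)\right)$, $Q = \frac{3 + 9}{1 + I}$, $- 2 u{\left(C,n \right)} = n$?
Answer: $0$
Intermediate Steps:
$I = 6$ ($I = 3 \cdot 2 = 6$)
$u{\left(C,n \right)} = - \frac{n}{2}$
$Q = \frac{12}{7}$ ($Q = \frac{3 + 9}{1 + 6} = \frac{12}{7} \approx 1.7143$)
$j{\left(g \right)} = 1$ ($j{\left(g \right)} = \left(- \frac{1}{2}\right) \left(-1\right) \left(\left(-1\right) \left(-2\right)\right) = \frac{1}{2} \cdot 2 = 1$)
$c{\left(d,Z \right)} = d \left(-1 + Z\right)$
$c^{2}{\left(Q,j{\left(6 \right)} 1 \right)} = \left(\frac{12 \left(-1 + 1 \cdot 1\right)}{7}\right)^{2} = \left(\frac{12 \left(-1 + 1\right)}{7}\right)^{2} = \left(\frac{12}{7} \cdot 0\right)^{2} = 0^{2} = 0$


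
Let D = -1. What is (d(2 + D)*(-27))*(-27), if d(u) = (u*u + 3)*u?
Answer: 2916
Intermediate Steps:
d(u) = u*(3 + u**2) (d(u) = (u**2 + 3)*u = (3 + u**2)*u = u*(3 + u**2))
(d(2 + D)*(-27))*(-27) = (((2 - 1)*(3 + (2 - 1)**2))*(-27))*(-27) = ((1*(3 + 1**2))*(-27))*(-27) = ((1*(3 + 1))*(-27))*(-27) = ((1*4)*(-27))*(-27) = (4*(-27))*(-27) = -108*(-27) = 2916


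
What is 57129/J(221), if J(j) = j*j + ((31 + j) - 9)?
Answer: 57129/49084 ≈ 1.1639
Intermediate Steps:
J(j) = 22 + j + j² (J(j) = j² + (22 + j) = 22 + j + j²)
57129/J(221) = 57129/(22 + 221 + 221²) = 57129/(22 + 221 + 48841) = 57129/49084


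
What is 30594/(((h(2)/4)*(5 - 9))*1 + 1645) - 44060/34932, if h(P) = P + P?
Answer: 83033929/4776951 ≈ 17.382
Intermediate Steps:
h(P) = 2*P
30594/(((h(2)/4)*(5 - 9))*1 + 1645) - 44060/34932 = 30594/((((2*2)/4)*(5 - 9))*1 + 1645) - 44060/34932 = 30594/(((4*(¼))*(-4))*1 + 1645) - 44060*1/34932 = 30594/((1*(-4))*1 + 1645) - 11015/8733 = 30594/(-4*1 + 1645) - 11015/8733 = 30594/(-4 + 1645) - 11015/8733 = 30594/1641 - 11015/8733 = 30594*(1/1641) - 11015/8733 = 10198/547 - 11015/8733 = 83033929/4776951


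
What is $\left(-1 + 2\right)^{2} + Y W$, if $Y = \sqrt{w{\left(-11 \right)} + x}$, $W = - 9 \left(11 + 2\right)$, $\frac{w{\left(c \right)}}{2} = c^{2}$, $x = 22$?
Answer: $1 - 234 \sqrt{66} \approx -1900.0$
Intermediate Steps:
$w{\left(c \right)} = 2 c^{2}$
$W = -117$ ($W = \left(-9\right) 13 = -117$)
$Y = 2 \sqrt{66}$ ($Y = \sqrt{2 \left(-11\right)^{2} + 22} = \sqrt{2 \cdot 121 + 22} = \sqrt{242 + 22} = \sqrt{264} = 2 \sqrt{66} \approx 16.248$)
$\left(-1 + 2\right)^{2} + Y W = \left(-1 + 2\right)^{2} + 2 \sqrt{66} \left(-117\right) = 1^{2} - 234 \sqrt{66} = 1 - 234 \sqrt{66}$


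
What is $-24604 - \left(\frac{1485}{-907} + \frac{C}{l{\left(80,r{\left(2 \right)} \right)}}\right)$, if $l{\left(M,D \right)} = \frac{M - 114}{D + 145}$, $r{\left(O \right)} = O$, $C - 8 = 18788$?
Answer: $\frac{873682111}{15419} \approx 56663.0$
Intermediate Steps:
$C = 18796$ ($C = 8 + 18788 = 18796$)
$l{\left(M,D \right)} = \frac{-114 + M}{145 + D}$
$-24604 - \left(\frac{1485}{-907} + \frac{C}{l{\left(80,r{\left(2 \right)} \right)}}\right) = -24604 - \left(\frac{1485}{-907} + \frac{18796}{\frac{1}{145 + 2} \left(-114 + 80\right)}\right) = -24604 - \left(1485 \left(- \frac{1}{907}\right) + \frac{18796}{\frac{1}{147} \left(-34\right)}\right) = -24604 - \left(- \frac{1485}{907} + \frac{18796}{\frac{1}{147} \left(-34\right)}\right) = -24604 - \left(- \frac{1485}{907} + \frac{18796}{- \frac{34}{147}}\right) = -24604 - \left(- \frac{1485}{907} + 18796 \left(- \frac{147}{34}\right)\right) = -24604 - \left(- \frac{1485}{907} - \frac{1381506}{17}\right) = -24604 - - \frac{1253051187}{15419} = -24604 + \frac{1253051187}{15419} = \frac{873682111}{15419}$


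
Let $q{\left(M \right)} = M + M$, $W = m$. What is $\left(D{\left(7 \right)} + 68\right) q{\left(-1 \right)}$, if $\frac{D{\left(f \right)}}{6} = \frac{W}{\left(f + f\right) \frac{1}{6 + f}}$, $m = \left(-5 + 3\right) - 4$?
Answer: $- \frac{484}{7} \approx -69.143$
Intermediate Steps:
$m = -6$ ($m = -2 - 4 = -6$)
$W = -6$
$q{\left(M \right)} = 2 M$
$D{\left(f \right)} = - \frac{18 \left(6 + f\right)}{f}$ ($D{\left(f \right)} = 6 \left(- \frac{6}{\left(f + f\right) \frac{1}{6 + f}}\right) = 6 \left(- \frac{6}{2 f \frac{1}{6 + f}}\right) = 6 \left(- 6 \frac{6 + f}{2 f}\right) = 6 \left(- \frac{3 \left(6 + f\right)}{f}\right) = - \frac{18 \left(6 + f\right)}{f}$)
$\left(D{\left(7 \right)} + 68\right) q{\left(-1 \right)} = \left(\left(-18 - \frac{108}{7}\right) + 68\right) 2 \left(-1\right) = \left(\left(-18 - \frac{108}{7}\right) + 68\right) \left(-2\right) = \left(- \frac{234}{7} + 68\right) \left(-2\right) = \frac{242}{7} \left(-2\right) = - \frac{484}{7}$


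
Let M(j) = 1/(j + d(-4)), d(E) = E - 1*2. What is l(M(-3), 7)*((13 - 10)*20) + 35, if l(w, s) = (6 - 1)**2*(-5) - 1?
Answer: -7525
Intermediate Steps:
d(E) = -2 + E (d(E) = E - 2 = -2 + E)
M(j) = 1/(-6 + j) (M(j) = 1/(j + (-2 - 4)) = 1/(j - 6) = 1/(-6 + j))
l(w, s) = -126 (l(w, s) = 5**2*(-5) - 1 = 25*(-5) - 1 = -125 - 1 = -126)
l(M(-3), 7)*((13 - 10)*20) + 35 = -126*(13 - 10)*20 + 35 = -378*20 + 35 = -126*60 + 35 = -7560 + 35 = -7525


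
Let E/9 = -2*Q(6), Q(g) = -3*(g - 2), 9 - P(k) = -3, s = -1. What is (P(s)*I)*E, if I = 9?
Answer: 23328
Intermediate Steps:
P(k) = 12 (P(k) = 9 - 1*(-3) = 9 + 3 = 12)
Q(g) = 6 - 3*g (Q(g) = -3*(-2 + g) = 6 - 3*g)
E = 216 (E = 9*(-2*(6 - 3*6)) = 9*(-2*(6 - 18)) = 9*(-2*(-12)) = 9*24 = 216)
(P(s)*I)*E = (12*9)*216 = 108*216 = 23328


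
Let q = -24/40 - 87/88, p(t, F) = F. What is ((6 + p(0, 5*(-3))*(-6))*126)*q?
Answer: -1056888/55 ≈ -19216.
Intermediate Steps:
q = -699/440 (q = -24*1/40 - 87*1/88 = -⅗ - 87/88 = -699/440 ≈ -1.5886)
((6 + p(0, 5*(-3))*(-6))*126)*q = ((6 + (5*(-3))*(-6))*126)*(-699/440) = ((6 - 15*(-6))*126)*(-699/440) = ((6 + 90)*126)*(-699/440) = (96*126)*(-699/440) = 12096*(-699/440) = -1056888/55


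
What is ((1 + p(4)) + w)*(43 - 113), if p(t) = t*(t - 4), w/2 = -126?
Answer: 17570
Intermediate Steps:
w = -252 (w = 2*(-126) = -252)
p(t) = t*(-4 + t)
((1 + p(4)) + w)*(43 - 113) = ((1 + 4*(-4 + 4)) - 252)*(43 - 113) = ((1 + 4*0) - 252)*(-70) = ((1 + 0) - 252)*(-70) = (1 - 252)*(-70) = -251*(-70) = 17570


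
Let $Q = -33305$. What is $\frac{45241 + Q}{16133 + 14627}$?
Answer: $\frac{1492}{3845} \approx 0.38804$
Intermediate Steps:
$\frac{45241 + Q}{16133 + 14627} = \frac{45241 - 33305}{16133 + 14627} = \frac{11936}{30760} = 11936 \cdot \frac{1}{30760} = \frac{1492}{3845}$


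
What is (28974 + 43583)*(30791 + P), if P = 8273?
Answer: 2834366648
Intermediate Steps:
(28974 + 43583)*(30791 + P) = (28974 + 43583)*(30791 + 8273) = 72557*39064 = 2834366648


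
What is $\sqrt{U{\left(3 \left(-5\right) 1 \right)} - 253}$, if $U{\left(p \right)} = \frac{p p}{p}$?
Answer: $2 i \sqrt{67} \approx 16.371 i$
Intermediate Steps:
$U{\left(p \right)} = p$ ($U{\left(p \right)} = \frac{p^{2}}{p} = p$)
$\sqrt{U{\left(3 \left(-5\right) 1 \right)} - 253} = \sqrt{3 \left(-5\right) 1 - 253} = \sqrt{\left(-15\right) 1 - 253} = \sqrt{-15 - 253} = \sqrt{-268} = 2 i \sqrt{67}$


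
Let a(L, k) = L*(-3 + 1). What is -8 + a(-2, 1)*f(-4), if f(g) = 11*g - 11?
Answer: -228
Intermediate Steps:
a(L, k) = -2*L (a(L, k) = L*(-2) = -2*L)
f(g) = -11 + 11*g
-8 + a(-2, 1)*f(-4) = -8 + (-2*(-2))*(-11 + 11*(-4)) = -8 + 4*(-11 - 44) = -8 + 4*(-55) = -8 - 220 = -228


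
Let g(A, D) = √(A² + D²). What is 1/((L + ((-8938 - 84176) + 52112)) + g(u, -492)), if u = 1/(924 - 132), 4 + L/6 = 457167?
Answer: 1694852273664/4579450015147527167 - 792*√151838032897/4579450015147527167 ≈ 3.7003e-7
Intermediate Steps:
L = 2742978 (L = -24 + 6*457167 = -24 + 2743002 = 2742978)
u = 1/792 ≈ 0.0012626
1/((L + ((-8938 - 84176) + 52112)) + g(u, -492)) = 1/((2742978 + ((-8938 - 84176) + 52112)) + √((1/792)² + (-492)²)) = 1/((2742978 + (-93114 + 52112)) + √(1/627264 + 242064)) = 1/((2742978 - 41002) + √(151838032897/627264)) = 1/(2701976 + √151838032897/792)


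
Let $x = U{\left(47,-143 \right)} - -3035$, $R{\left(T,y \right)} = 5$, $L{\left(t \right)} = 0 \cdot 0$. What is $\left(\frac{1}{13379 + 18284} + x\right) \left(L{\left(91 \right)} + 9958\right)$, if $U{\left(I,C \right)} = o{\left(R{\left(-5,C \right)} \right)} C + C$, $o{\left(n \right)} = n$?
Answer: $\frac{686408445216}{31663} \approx 2.1679 \cdot 10^{7}$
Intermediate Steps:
$L{\left(t \right)} = 0$
$U{\left(I,C \right)} = 6 C$ ($U{\left(I,C \right)} = 5 C + C = 6 C$)
$x = 2177$ ($x = 6 \left(-143\right) - -3035 = -858 + 3035 = 2177$)
$\left(\frac{1}{13379 + 18284} + x\right) \left(L{\left(91 \right)} + 9958\right) = \left(\frac{1}{13379 + 18284} + 2177\right) \left(0 + 9958\right) = \left(\frac{1}{31663} + 2177\right) 9958 = \frac{68930352}{31663} \cdot 9958 = \frac{686408445216}{31663}$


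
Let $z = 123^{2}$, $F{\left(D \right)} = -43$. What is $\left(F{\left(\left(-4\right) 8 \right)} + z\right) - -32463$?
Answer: $47549$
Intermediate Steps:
$z = 15129$
$\left(F{\left(\left(-4\right) 8 \right)} + z\right) - -32463 = \left(-43 + 15129\right) - -32463 = 15086 + 32463 = 47549$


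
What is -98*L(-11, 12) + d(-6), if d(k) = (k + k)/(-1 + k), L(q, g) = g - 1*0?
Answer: -8220/7 ≈ -1174.3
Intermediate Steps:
L(q, g) = g (L(q, g) = g + 0 = g)
d(k) = 2*k/(-1 + k) (d(k) = (2*k)/(-1 + k) = 2*k/(-1 + k))
-98*L(-11, 12) + d(-6) = -98*12 + 2*(-6)/(-1 - 6) = -1176 + 2*(-6)/(-7) = -1176 + 2*(-6)*(-1/7) = -1176 + 12/7 = -8220/7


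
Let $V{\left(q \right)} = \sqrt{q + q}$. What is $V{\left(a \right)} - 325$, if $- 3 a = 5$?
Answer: $-325 + \frac{i \sqrt{30}}{3} \approx -325.0 + 1.8257 i$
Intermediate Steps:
$a = - \frac{5}{3}$ ($a = \left(- \frac{1}{3}\right) 5 = - \frac{5}{3} \approx -1.6667$)
$V{\left(q \right)} = \sqrt{2} \sqrt{q}$ ($V{\left(q \right)} = \sqrt{2 q} = \sqrt{2} \sqrt{q}$)
$V{\left(a \right)} - 325 = \sqrt{2} \sqrt{- \frac{5}{3}} - 325 = \sqrt{2} \frac{i \sqrt{15}}{3} - 325 = \frac{i \sqrt{30}}{3} - 325 = -325 + \frac{i \sqrt{30}}{3}$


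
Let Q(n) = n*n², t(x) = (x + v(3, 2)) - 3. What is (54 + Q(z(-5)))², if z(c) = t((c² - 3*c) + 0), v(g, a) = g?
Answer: 4102914916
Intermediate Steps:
t(x) = x (t(x) = (x + 3) - 3 = (3 + x) - 3 = x)
z(c) = c² - 3*c (z(c) = (c² - 3*c) + 0 = c² - 3*c)
Q(n) = n³
(54 + Q(z(-5)))² = (54 + (-5*(-3 - 5))³)² = (54 + (-5*(-8))³)² = (54 + 40³)² = (54 + 64000)² = 64054² = 4102914916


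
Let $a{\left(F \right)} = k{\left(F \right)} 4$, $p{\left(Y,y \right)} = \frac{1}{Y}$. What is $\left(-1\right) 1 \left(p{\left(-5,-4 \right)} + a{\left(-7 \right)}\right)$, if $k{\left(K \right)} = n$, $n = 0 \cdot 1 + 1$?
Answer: $- \frac{19}{5} \approx -3.8$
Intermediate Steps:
$n = 1$ ($n = 0 + 1 = 1$)
$k{\left(K \right)} = 1$
$a{\left(F \right)} = 4$ ($a{\left(F \right)} = 1 \cdot 4 = 4$)
$\left(-1\right) 1 \left(p{\left(-5,-4 \right)} + a{\left(-7 \right)}\right) = \left(-1\right) 1 \left(\frac{1}{-5} + 4\right) = - (- \frac{1}{5} + 4) = \left(-1\right) \frac{19}{5} = - \frac{19}{5}$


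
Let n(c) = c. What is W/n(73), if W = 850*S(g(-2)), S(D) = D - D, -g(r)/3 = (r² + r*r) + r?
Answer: 0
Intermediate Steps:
g(r) = -6*r² - 3*r (g(r) = -3*((r² + r*r) + r) = -3*((r² + r²) + r) = -3*(2*r² + r) = -3*(r + 2*r²) = -6*r² - 3*r)
S(D) = 0
W = 0 (W = 850*0 = 0)
W/n(73) = 0/73 = 0*(1/73) = 0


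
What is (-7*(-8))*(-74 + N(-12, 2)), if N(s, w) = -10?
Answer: -4704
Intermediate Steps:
(-7*(-8))*(-74 + N(-12, 2)) = (-7*(-8))*(-74 - 10) = 56*(-84) = -4704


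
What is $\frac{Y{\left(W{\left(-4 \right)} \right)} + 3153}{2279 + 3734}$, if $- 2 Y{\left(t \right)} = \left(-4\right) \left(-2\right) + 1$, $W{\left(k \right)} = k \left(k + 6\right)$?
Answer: $\frac{6297}{12026} \approx 0.52362$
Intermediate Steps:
$W{\left(k \right)} = k \left(6 + k\right)$
$Y{\left(t \right)} = - \frac{9}{2}$ ($Y{\left(t \right)} = - \frac{\left(-4\right) \left(-2\right) + 1}{2} = - \frac{8 + 1}{2} = \left(- \frac{1}{2}\right) 9 = - \frac{9}{2}$)
$\frac{Y{\left(W{\left(-4 \right)} \right)} + 3153}{2279 + 3734} = \frac{- \frac{9}{2} + 3153}{2279 + 3734} = \frac{6297}{2 \cdot 6013} = \frac{6297}{2} \cdot \frac{1}{6013} = \frac{6297}{12026}$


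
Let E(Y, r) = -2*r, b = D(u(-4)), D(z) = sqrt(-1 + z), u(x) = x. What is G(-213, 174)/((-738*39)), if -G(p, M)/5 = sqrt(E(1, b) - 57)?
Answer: 5*sqrt(-57 - 2*I*sqrt(5))/28782 ≈ 5.1412e-5 - 0.0013126*I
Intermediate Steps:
b = I*sqrt(5) (b = sqrt(-1 - 4) = sqrt(-5) = I*sqrt(5) ≈ 2.2361*I)
G(p, M) = -5*sqrt(-57 - 2*I*sqrt(5)) (G(p, M) = -5*sqrt(-2*I*sqrt(5) - 57) = -5*sqrt(-57 - 2*I*sqrt(5)))
G(-213, 174)/((-738*39)) = (-5*sqrt(-57 - 2*I*sqrt(5)))/((-738*39)) = -5*sqrt(-57 - 2*I*sqrt(5))/(-28782) = -5*sqrt(-57 - 2*I*sqrt(5))*(-1/28782) = 5*sqrt(-57 - 2*I*sqrt(5))/28782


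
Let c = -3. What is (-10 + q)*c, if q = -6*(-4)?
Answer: -42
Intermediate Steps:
q = 24
(-10 + q)*c = (-10 + 24)*(-3) = 14*(-3) = -42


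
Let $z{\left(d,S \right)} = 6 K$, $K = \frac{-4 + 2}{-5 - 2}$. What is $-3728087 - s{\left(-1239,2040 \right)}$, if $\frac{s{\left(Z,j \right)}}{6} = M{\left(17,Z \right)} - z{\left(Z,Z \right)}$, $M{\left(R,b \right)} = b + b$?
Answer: $- \frac{25992461}{7} \approx -3.7132 \cdot 10^{6}$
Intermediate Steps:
$K = \frac{2}{7}$ ($K = - \frac{2}{-7} = \left(-2\right) \left(- \frac{1}{7}\right) = \frac{2}{7} \approx 0.28571$)
$M{\left(R,b \right)} = 2 b$
$z{\left(d,S \right)} = \frac{12}{7}$ ($z{\left(d,S \right)} = 6 \cdot \frac{2}{7} = \frac{12}{7}$)
$s{\left(Z,j \right)} = - \frac{72}{7} + 12 Z$ ($s{\left(Z,j \right)} = 6 \left(2 Z - \frac{12}{7}\right) = 6 \left(- \frac{12}{7} + 2 Z\right) = - \frac{72}{7} + 12 Z$)
$-3728087 - s{\left(-1239,2040 \right)} = -3728087 - \left(- \frac{72}{7} + 12 \left(-1239\right)\right) = -3728087 - \left(- \frac{72}{7} - 14868\right) = -3728087 - - \frac{104148}{7} = -3728087 + \frac{104148}{7} = - \frac{25992461}{7}$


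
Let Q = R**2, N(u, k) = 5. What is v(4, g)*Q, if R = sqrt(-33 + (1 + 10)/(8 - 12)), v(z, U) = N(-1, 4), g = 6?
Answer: -715/4 ≈ -178.75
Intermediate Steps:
v(z, U) = 5
R = I*sqrt(143)/2 (R = sqrt(-33 + 11/(-4)) = sqrt(-33 + 11*(-1/4)) = sqrt(-33 - 11/4) = sqrt(-143/4) = I*sqrt(143)/2 ≈ 5.9791*I)
Q = -143/4 (Q = (I*sqrt(143)/2)**2 = -143/4 ≈ -35.750)
v(4, g)*Q = 5*(-143/4) = -715/4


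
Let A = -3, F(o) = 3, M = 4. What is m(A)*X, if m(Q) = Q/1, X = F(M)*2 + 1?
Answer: -21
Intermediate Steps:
X = 7 (X = 3*2 + 1 = 6 + 1 = 7)
m(Q) = Q (m(Q) = Q*1 = Q)
m(A)*X = -3*7 = -21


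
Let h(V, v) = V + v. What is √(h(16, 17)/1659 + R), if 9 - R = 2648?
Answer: 2*I*√201755967/553 ≈ 51.371*I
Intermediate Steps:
R = -2639 (R = 9 - 1*2648 = 9 - 2648 = -2639)
√(h(16, 17)/1659 + R) = √((16 + 17)/1659 - 2639) = √(33*(1/1659) - 2639) = √(11/553 - 2639) = √(-1459356/553) = 2*I*√201755967/553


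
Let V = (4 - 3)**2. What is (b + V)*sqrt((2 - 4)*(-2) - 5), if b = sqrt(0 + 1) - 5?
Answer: -3*I ≈ -3.0*I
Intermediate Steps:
b = -4 (b = sqrt(1) - 5 = 1 - 5 = -4)
V = 1 (V = 1**2 = 1)
(b + V)*sqrt((2 - 4)*(-2) - 5) = (-4 + 1)*sqrt((2 - 4)*(-2) - 5) = -3*sqrt(-2*(-2) - 5) = -3*sqrt(4 - 5) = -3*I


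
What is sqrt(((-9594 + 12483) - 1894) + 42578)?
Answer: sqrt(43573) ≈ 208.74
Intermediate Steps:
sqrt(((-9594 + 12483) - 1894) + 42578) = sqrt((2889 - 1894) + 42578) = sqrt(995 + 42578) = sqrt(43573)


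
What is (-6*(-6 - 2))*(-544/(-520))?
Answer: 3264/65 ≈ 50.215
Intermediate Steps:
(-6*(-6 - 2))*(-544/(-520)) = (-6*(-8))*(-544*(-1/520)) = 48*(68/65) = 3264/65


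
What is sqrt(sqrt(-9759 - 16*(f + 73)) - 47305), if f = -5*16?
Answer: sqrt(-47305 + I*sqrt(9647)) ≈ 0.226 + 217.5*I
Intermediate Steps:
f = -80
sqrt(sqrt(-9759 - 16*(f + 73)) - 47305) = sqrt(sqrt(-9759 - 16*(-80 + 73)) - 47305) = sqrt(sqrt(-9759 - 16*(-7)) - 47305) = sqrt(sqrt(-9759 + 112) - 47305) = sqrt(sqrt(-9647) - 47305) = sqrt(I*sqrt(9647) - 47305) = sqrt(-47305 + I*sqrt(9647))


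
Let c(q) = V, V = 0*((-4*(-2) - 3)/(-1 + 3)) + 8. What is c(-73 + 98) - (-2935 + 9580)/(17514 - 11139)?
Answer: 2957/425 ≈ 6.9576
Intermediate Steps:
V = 8 (V = 0*((8 - 3)/2) + 8 = 0*(5*(½)) + 8 = 0*(5/2) + 8 = 0 + 8 = 8)
c(q) = 8
c(-73 + 98) - (-2935 + 9580)/(17514 - 11139) = 8 - (-2935 + 9580)/(17514 - 11139) = 8 - 6645/6375 = 8 - 1*443/425 = 8 - 443/425 = 2957/425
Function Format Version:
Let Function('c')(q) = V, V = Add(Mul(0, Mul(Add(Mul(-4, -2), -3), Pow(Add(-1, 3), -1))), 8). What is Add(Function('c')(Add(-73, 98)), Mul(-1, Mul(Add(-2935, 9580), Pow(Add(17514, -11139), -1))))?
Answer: Rational(2957, 425) ≈ 6.9576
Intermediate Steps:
V = 8 (V = Add(Mul(0, Mul(Add(8, -3), Pow(2, -1))), 8) = Add(Mul(0, Mul(5, Rational(1, 2))), 8) = Add(Mul(0, Rational(5, 2)), 8) = Add(0, 8) = 8)
Function('c')(q) = 8
Add(Function('c')(Add(-73, 98)), Mul(-1, Mul(Add(-2935, 9580), Pow(Add(17514, -11139), -1)))) = Add(8, Mul(-1, Mul(Add(-2935, 9580), Pow(Add(17514, -11139), -1)))) = Add(8, Mul(-1, Mul(6645, Pow(6375, -1)))) = Add(8, Mul(-1, Mul(6645, Rational(1, 6375)))) = Add(8, Mul(-1, Rational(443, 425))) = Add(8, Rational(-443, 425)) = Rational(2957, 425)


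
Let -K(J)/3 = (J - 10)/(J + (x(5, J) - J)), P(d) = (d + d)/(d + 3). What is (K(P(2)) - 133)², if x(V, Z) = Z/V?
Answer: 6241/4 ≈ 1560.3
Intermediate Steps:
P(d) = 2*d/(3 + d) (P(d) = (2*d)/(3 + d) = 2*d/(3 + d))
K(J) = -15*(-10 + J)/J (K(J) = -3*(J - 10)/(J + (J/5 - J)) = -3*(-10 + J)/(J + (J*(⅕) - J)) = -3*(-10 + J)/(J + (J/5 - J)) = -3*(-10 + J)/(J - 4*J/5) = -3*(-10 + J)/(J/5) = -3*(-10 + J)*5/J = -15*(-10 + J)/J)
(K(P(2)) - 133)² = ((-15 + 150/((2*2/(3 + 2)))) - 133)² = ((-15 + 150/((2*2/5))) - 133)² = ((-15 + 150/((2*2*(⅕)))) - 133)² = ((-15 + 150/(⅘)) - 133)² = ((-15 + 150*(5/4)) - 133)² = ((-15 + 375/2) - 133)² = (345/2 - 133)² = (79/2)² = 6241/4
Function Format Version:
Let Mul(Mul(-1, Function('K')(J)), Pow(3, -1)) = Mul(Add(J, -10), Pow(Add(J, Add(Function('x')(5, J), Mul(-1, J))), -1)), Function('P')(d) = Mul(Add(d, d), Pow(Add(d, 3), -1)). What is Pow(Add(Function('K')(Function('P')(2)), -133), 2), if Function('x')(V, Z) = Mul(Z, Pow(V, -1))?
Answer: Rational(6241, 4) ≈ 1560.3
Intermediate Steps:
Function('P')(d) = Mul(2, d, Pow(Add(3, d), -1)) (Function('P')(d) = Mul(Mul(2, d), Pow(Add(3, d), -1)) = Mul(2, d, Pow(Add(3, d), -1)))
Function('K')(J) = Mul(-15, Pow(J, -1), Add(-10, J)) (Function('K')(J) = Mul(-3, Mul(Add(J, -10), Pow(Add(J, Add(Mul(J, Pow(5, -1)), Mul(-1, J))), -1))) = Mul(-3, Mul(Add(-10, J), Pow(Add(J, Add(Mul(J, Rational(1, 5)), Mul(-1, J))), -1))) = Mul(-3, Mul(Add(-10, J), Pow(Add(J, Add(Mul(Rational(1, 5), J), Mul(-1, J))), -1))) = Mul(-3, Mul(Add(-10, J), Pow(Add(J, Mul(Rational(-4, 5), J)), -1))) = Mul(-3, Mul(Add(-10, J), Pow(Mul(Rational(1, 5), J), -1))) = Mul(-3, Mul(Add(-10, J), Mul(5, Pow(J, -1)))) = Mul(-3, Mul(5, Pow(J, -1), Add(-10, J))) = Mul(-15, Pow(J, -1), Add(-10, J)))
Pow(Add(Function('K')(Function('P')(2)), -133), 2) = Pow(Add(Add(-15, Mul(150, Pow(Mul(2, 2, Pow(Add(3, 2), -1)), -1))), -133), 2) = Pow(Add(Add(-15, Mul(150, Pow(Mul(2, 2, Pow(5, -1)), -1))), -133), 2) = Pow(Add(Add(-15, Mul(150, Pow(Mul(2, 2, Rational(1, 5)), -1))), -133), 2) = Pow(Add(Add(-15, Mul(150, Pow(Rational(4, 5), -1))), -133), 2) = Pow(Add(Add(-15, Mul(150, Rational(5, 4))), -133), 2) = Pow(Add(Add(-15, Rational(375, 2)), -133), 2) = Pow(Add(Rational(345, 2), -133), 2) = Pow(Rational(79, 2), 2) = Rational(6241, 4)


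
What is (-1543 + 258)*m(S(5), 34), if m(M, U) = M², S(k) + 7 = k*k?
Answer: -416340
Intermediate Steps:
S(k) = -7 + k² (S(k) = -7 + k*k = -7 + k²)
(-1543 + 258)*m(S(5), 34) = (-1543 + 258)*(-7 + 5²)² = -1285*(-7 + 25)² = -1285*18² = -1285*324 = -416340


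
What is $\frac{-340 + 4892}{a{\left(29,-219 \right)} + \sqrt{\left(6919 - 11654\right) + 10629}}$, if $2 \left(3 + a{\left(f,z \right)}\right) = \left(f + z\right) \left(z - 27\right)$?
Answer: $\frac{106366584}{546010795} - \frac{4552 \sqrt{5894}}{546010795} \approx 0.19417$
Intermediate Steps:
$a{\left(f,z \right)} = -3 + \frac{\left(-27 + z\right) \left(f + z\right)}{2}$ ($a{\left(f,z \right)} = -3 + \frac{\left(f + z\right) \left(z - 27\right)}{2} = -3 + \frac{\left(f + z\right) \left(-27 + z\right)}{2} = -3 + \frac{\left(-27 + z\right) \left(f + z\right)}{2}$)
$\frac{-340 + 4892}{a{\left(29,-219 \right)} + \sqrt{\left(6919 - 11654\right) + 10629}} = \frac{-340 + 4892}{\left(-3 + \frac{\left(-219\right)^{2}}{2} - \frac{783}{2} - - \frac{5913}{2} + \frac{1}{2} \cdot 29 \left(-219\right)\right) + \sqrt{\left(6919 - 11654\right) + 10629}} = \frac{4552}{\left(-3 + \frac{1}{2} \cdot 47961 - \frac{783}{2} + \frac{5913}{2} - \frac{6351}{2}\right) + \sqrt{-4735 + 10629}} = \frac{4552}{\left(-3 + \frac{47961}{2} - \frac{783}{2} + \frac{5913}{2} - \frac{6351}{2}\right) + \sqrt{5894}} = \frac{4552}{23367 + \sqrt{5894}}$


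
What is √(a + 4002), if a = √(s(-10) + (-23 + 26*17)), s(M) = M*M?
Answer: √(4002 + √519) ≈ 63.441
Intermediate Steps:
s(M) = M²
a = √519 (a = √((-10)² + (-23 + 26*17)) = √(100 + (-23 + 442)) = √(100 + 419) = √519 ≈ 22.782)
√(a + 4002) = √(√519 + 4002) = √(4002 + √519)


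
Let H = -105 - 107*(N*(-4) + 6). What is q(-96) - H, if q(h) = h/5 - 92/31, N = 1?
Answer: 46009/155 ≈ 296.83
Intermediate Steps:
q(h) = -92/31 + h/5 (q(h) = h*(1/5) - 92*1/31 = h/5 - 92/31 = -92/31 + h/5)
H = -319 (H = -105 - 107*(1*(-4) + 6) = -105 - 107*(-4 + 6) = -105 - 107*2 = -105 - 214 = -319)
q(-96) - H = (-92/31 + (1/5)*(-96)) - 1*(-319) = (-92/31 - 96/5) + 319 = -3436/155 + 319 = 46009/155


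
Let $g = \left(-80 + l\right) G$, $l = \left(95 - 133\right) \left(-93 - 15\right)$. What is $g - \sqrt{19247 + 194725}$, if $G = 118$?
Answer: $474832 - 2 \sqrt{53493} \approx 4.7437 \cdot 10^{5}$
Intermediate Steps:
$l = 4104$ ($l = \left(-38\right) \left(-108\right) = 4104$)
$g = 474832$ ($g = \left(-80 + 4104\right) 118 = 4024 \cdot 118 = 474832$)
$g - \sqrt{19247 + 194725} = 474832 - \sqrt{19247 + 194725} = 474832 - \sqrt{213972} = 474832 - 2 \sqrt{53493}$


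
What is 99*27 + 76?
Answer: 2749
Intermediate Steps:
99*27 + 76 = 2673 + 76 = 2749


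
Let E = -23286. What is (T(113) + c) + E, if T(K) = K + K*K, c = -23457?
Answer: -33861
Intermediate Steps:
T(K) = K + K**2
(T(113) + c) + E = (113*(1 + 113) - 23457) - 23286 = (113*114 - 23457) - 23286 = (12882 - 23457) - 23286 = -10575 - 23286 = -33861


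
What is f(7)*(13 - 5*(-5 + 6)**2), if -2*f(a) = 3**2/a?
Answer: -36/7 ≈ -5.1429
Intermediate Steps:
f(a) = -9/(2*a) (f(a) = -3**2/(2*a) = -9/(2*a))
f(7)*(13 - 5*(-5 + 6)**2) = (-9/2/7)*(13 - 5*(-5 + 6)**2) = (-9/2*1/7)*(13 - 5*1**2) = -9*(13 - 5*1)/14 = -9*(13 - 5)/14 = -9/14*8 = -36/7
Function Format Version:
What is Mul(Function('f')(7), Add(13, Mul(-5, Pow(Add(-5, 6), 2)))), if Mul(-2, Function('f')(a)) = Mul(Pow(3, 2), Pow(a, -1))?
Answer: Rational(-36, 7) ≈ -5.1429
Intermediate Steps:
Function('f')(a) = Mul(Rational(-9, 2), Pow(a, -1)) (Function('f')(a) = Mul(Rational(-1, 2), Mul(Pow(3, 2), Pow(a, -1))) = Mul(Rational(-1, 2), Mul(9, Pow(a, -1))) = Mul(Rational(-9, 2), Pow(a, -1)))
Mul(Function('f')(7), Add(13, Mul(-5, Pow(Add(-5, 6), 2)))) = Mul(Mul(Rational(-9, 2), Pow(7, -1)), Add(13, Mul(-5, Pow(Add(-5, 6), 2)))) = Mul(Mul(Rational(-9, 2), Rational(1, 7)), Add(13, Mul(-5, Pow(1, 2)))) = Mul(Rational(-9, 14), Add(13, Mul(-5, 1))) = Mul(Rational(-9, 14), Add(13, -5)) = Mul(Rational(-9, 14), 8) = Rational(-36, 7)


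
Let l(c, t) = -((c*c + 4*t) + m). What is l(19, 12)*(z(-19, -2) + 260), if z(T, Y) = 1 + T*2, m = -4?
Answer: -90315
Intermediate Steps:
l(c, t) = 4 - c² - 4*t (l(c, t) = -((c*c + 4*t) - 4) = -((c² + 4*t) - 4) = -(-4 + c² + 4*t) = 4 - c² - 4*t)
z(T, Y) = 1 + 2*T
l(19, 12)*(z(-19, -2) + 260) = (4 - 1*19² - 4*12)*((1 + 2*(-19)) + 260) = (4 - 1*361 - 48)*((1 - 38) + 260) = (4 - 361 - 48)*(-37 + 260) = -405*223 = -90315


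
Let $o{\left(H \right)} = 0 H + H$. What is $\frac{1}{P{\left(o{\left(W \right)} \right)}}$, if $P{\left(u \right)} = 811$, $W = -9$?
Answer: $\frac{1}{811} \approx 0.001233$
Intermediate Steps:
$o{\left(H \right)} = H$ ($o{\left(H \right)} = 0 + H = H$)
$\frac{1}{P{\left(o{\left(W \right)} \right)}} = \frac{1}{811}$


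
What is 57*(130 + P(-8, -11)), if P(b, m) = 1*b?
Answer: 6954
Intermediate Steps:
P(b, m) = b
57*(130 + P(-8, -11)) = 57*(130 - 8) = 57*122 = 6954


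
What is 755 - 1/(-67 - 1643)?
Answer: 1291051/1710 ≈ 755.00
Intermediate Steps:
755 - 1/(-67 - 1643) = 755 - 1/(-1710) = 755 - 1*(-1/1710) = 755 + 1/1710 = 1291051/1710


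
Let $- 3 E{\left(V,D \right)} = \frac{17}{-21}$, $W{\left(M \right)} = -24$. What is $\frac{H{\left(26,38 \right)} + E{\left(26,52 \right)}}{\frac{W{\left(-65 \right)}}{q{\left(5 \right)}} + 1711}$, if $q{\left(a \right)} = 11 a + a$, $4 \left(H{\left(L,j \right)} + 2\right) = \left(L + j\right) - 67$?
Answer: $- \frac{3125}{2155356} \approx -0.0014499$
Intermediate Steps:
$H{\left(L,j \right)} = - \frac{75}{4} + \frac{L}{4} + \frac{j}{4}$ ($H{\left(L,j \right)} = -2 + \frac{\left(L + j\right) - 67}{4} = -2 + \frac{-67 + L + j}{4} = -2 + \left(- \frac{67}{4} + \frac{L}{4} + \frac{j}{4}\right) = - \frac{75}{4} + \frac{L}{4} + \frac{j}{4}$)
$E{\left(V,D \right)} = \frac{17}{63}$ ($E{\left(V,D \right)} = - \frac{17 \frac{1}{-21}}{3} = - \frac{17 \left(- \frac{1}{21}\right)}{3} = \left(- \frac{1}{3}\right) \left(- \frac{17}{21}\right) = \frac{17}{63}$)
$q{\left(a \right)} = 12 a$
$\frac{H{\left(26,38 \right)} + E{\left(26,52 \right)}}{\frac{W{\left(-65 \right)}}{q{\left(5 \right)}} + 1711} = \frac{\left(- \frac{75}{4} + \frac{1}{4} \cdot 26 + \frac{1}{4} \cdot 38\right) + \frac{17}{63}}{- \frac{24}{12 \cdot 5} + 1711} = \frac{\left(- \frac{75}{4} + \frac{13}{2} + \frac{19}{2}\right) + \frac{17}{63}}{- \frac{24}{60} + 1711} = \frac{- \frac{11}{4} + \frac{17}{63}}{\left(-24\right) \frac{1}{60} + 1711} = - \frac{625}{252 \left(- \frac{2}{5} + 1711\right)} = - \frac{625}{252 \cdot \frac{8553}{5}} = \left(- \frac{625}{252}\right) \frac{5}{8553} = - \frac{3125}{2155356}$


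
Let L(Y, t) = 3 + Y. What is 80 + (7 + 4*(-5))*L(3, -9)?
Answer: 2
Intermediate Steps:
80 + (7 + 4*(-5))*L(3, -9) = 80 + (7 + 4*(-5))*(3 + 3) = 80 + (7 - 20)*6 = 80 - 13*6 = 80 - 78 = 2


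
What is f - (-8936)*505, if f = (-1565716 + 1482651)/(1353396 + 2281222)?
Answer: 16401867873175/3634618 ≈ 4.5127e+6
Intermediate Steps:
f = -83065/3634618 ≈ -0.022854
f - (-8936)*505 = -83065/3634618 - (-8936)*505 = -83065/3634618 - 1*(-4512680) = -83065/3634618 + 4512680 = 16401867873175/3634618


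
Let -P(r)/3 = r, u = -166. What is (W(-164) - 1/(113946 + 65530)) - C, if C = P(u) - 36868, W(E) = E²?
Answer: 11354728615/179476 ≈ 63266.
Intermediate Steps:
P(r) = -3*r
C = -36370 (C = -3*(-166) - 36868 = 498 - 36868 = -36370)
(W(-164) - 1/(113946 + 65530)) - C = ((-164)² - 1/(113946 + 65530)) - 1*(-36370) = (26896 - 1/179476) + 36370 = 4827186495/179476 + 36370 = 11354728615/179476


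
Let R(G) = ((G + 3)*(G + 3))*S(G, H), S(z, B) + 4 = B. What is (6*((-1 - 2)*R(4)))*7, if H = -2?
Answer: 37044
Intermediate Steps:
S(z, B) = -4 + B
R(G) = -6*(3 + G)**2 (R(G) = ((G + 3)*(G + 3))*(-4 - 2) = ((3 + G)*(3 + G))*(-6) = (3 + G)**2*(-6) = -6*(3 + G)**2)
(6*((-1 - 2)*R(4)))*7 = (6*((-1 - 2)*(-6*(3 + 4)**2)))*7 = (6*(-(-18)*7**2))*7 = (6*(-(-18)*49))*7 = (6*(-3*(-294)))*7 = (6*882)*7 = 5292*7 = 37044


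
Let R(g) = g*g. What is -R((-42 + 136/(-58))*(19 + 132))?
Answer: -37708202596/841 ≈ -4.4837e+7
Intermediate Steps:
R(g) = g**2
-R((-42 + 136/(-58))*(19 + 132)) = -((-42 + 136/(-58))*(19 + 132))**2 = -((-42 + 136*(-1/58))*151)**2 = -((-42 - 68/29)*151)**2 = -(-1286/29*151)**2 = -(-194186/29)**2 = -1*37708202596/841 = -37708202596/841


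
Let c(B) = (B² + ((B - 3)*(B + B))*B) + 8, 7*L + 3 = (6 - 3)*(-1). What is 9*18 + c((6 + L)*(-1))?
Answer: -80362/343 ≈ -234.29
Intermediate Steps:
L = -6/7 (L = -3/7 + ((6 - 3)*(-1))/7 = -3/7 + (3*(-1))/7 = -3/7 + (⅐)*(-3) = -3/7 - 3/7 = -6/7 ≈ -0.85714)
c(B) = 8 + B² + 2*B²*(-3 + B) (c(B) = (B² + ((-3 + B)*(2*B))*B) + 8 = (B² + (2*B*(-3 + B))*B) + 8 = (B² + 2*B²*(-3 + B)) + 8 = 8 + B² + 2*B²*(-3 + B))
9*18 + c((6 + L)*(-1)) = 9*18 + (8 - 5*(6 - 6/7)² + 2*((6 - 6/7)*(-1))³) = 162 + (8 - 5*((36/7)*(-1))² + 2*((36/7)*(-1))³) = 162 + (8 - 5*(-36/7)² + 2*(-36/7)³) = 162 + (8 - 5*1296/49 + 2*(-46656/343)) = 162 + (8 - 6480/49 - 93312/343) = 162 - 135928/343 = -80362/343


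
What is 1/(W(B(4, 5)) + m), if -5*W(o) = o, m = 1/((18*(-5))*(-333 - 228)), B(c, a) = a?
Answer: -50490/50489 ≈ -1.0000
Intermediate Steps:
m = 1/50490 (m = 1/(-90*(-561)) = 1/50490 ≈ 1.9806e-5)
W(o) = -o/5
1/(W(B(4, 5)) + m) = 1/(-⅕*5 + 1/50490) = 1/(-1 + 1/50490) = 1/(-50489/50490) = -50490/50489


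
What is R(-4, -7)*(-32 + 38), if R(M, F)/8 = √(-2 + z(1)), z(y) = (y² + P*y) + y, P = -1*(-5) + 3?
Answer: 96*√2 ≈ 135.76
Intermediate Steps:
P = 8 (P = 5 + 3 = 8)
z(y) = y² + 9*y (z(y) = (y² + 8*y) + y = y² + 9*y)
R(M, F) = 16*√2 (R(M, F) = 8*√(-2 + 1*(9 + 1)) = 8*√(-2 + 1*10) = 8*√(-2 + 10) = 8*√8 = 8*(2*√2) = 16*√2)
R(-4, -7)*(-32 + 38) = (16*√2)*(-32 + 38) = (16*√2)*6 = 96*√2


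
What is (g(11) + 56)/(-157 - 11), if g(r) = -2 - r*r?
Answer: 67/168 ≈ 0.39881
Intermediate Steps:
g(r) = -2 - r²
(g(11) + 56)/(-157 - 11) = ((-2 - 1*11²) + 56)/(-157 - 11) = ((-2 - 1*121) + 56)/(-168) = ((-2 - 121) + 56)*(-1/168) = (-123 + 56)*(-1/168) = -67*(-1/168) = 67/168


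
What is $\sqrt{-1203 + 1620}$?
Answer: $\sqrt{417} \approx 20.421$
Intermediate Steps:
$\sqrt{-1203 + 1620} = \sqrt{417}$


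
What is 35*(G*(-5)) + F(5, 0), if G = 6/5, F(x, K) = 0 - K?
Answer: -210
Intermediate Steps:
F(x, K) = -K
G = 6/5 (G = 6*(1/5) = 6/5 ≈ 1.2000)
35*(G*(-5)) + F(5, 0) = 35*((6/5)*(-5)) - 1*0 = 35*(-6) + 0 = -210 + 0 = -210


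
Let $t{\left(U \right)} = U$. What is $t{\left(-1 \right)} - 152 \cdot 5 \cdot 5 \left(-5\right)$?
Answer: $18999$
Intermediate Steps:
$t{\left(-1 \right)} - 152 \cdot 5 \cdot 5 \left(-5\right) = -1 - 152 \cdot 5 \cdot 5 \left(-5\right) = -1 - 152 \cdot 25 \left(-5\right) = -1 - -19000 = -1 + 19000 = 18999$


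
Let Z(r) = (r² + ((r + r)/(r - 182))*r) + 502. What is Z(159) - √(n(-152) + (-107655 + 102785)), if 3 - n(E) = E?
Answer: 542447/23 - I*√4715 ≈ 23585.0 - 68.666*I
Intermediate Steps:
Z(r) = 502 + r² + 2*r²/(-182 + r) (Z(r) = (r² + ((2*r)/(-182 + r))*r) + 502 = (r² + (2*r/(-182 + r))*r) + 502 = (r² + 2*r²/(-182 + r)) + 502 = 502 + r² + 2*r²/(-182 + r))
n(E) = 3 - E
Z(159) - √(n(-152) + (-107655 + 102785)) = (-91364 + 159³ - 180*159² + 502*159)/(-182 + 159) - √((3 - 1*(-152)) + (-107655 + 102785)) = (-91364 + 4019679 - 180*25281 + 79818)/(-23) - √((3 + 152) - 4870) = -(-91364 + 4019679 - 4550580 + 79818)/23 - √(155 - 4870) = -1/23*(-542447) - √(-4715) = 542447/23 - I*√4715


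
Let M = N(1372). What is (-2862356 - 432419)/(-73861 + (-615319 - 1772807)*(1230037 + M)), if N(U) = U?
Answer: 658955/588151984679 ≈ 1.1204e-6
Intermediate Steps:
M = 1372
(-2862356 - 432419)/(-73861 + (-615319 - 1772807)*(1230037 + M)) = (-2862356 - 432419)/(-73861 + (-615319 - 1772807)*(1230037 + 1372)) = -3294775/(-73861 - 2388126*1231409) = -3294775/(-73861 - 2940759849534) = -3294775/(-2940759923395) = -3294775*(-1/2940759923395) = 658955/588151984679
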